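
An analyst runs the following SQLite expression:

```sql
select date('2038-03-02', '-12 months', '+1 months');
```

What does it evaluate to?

2037-04-02

Adding -12 months to 2038-03-02 gives 2037-03-02.
Adding +1 month to 2037-03-02 gives 2037-04-02.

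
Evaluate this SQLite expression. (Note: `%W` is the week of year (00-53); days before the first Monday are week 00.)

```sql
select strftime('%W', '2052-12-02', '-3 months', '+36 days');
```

41

First apply '-3 months', '+36 days': 2052-12-02 → 2052-10-08.
2052-10-08 is a Tuesday. SQLite's %W counts Mondays since the year started; the result is 41.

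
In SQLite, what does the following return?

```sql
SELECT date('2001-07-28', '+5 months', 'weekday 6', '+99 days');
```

Adding +5 months to 2001-07-28 gives 2001-12-28.
`weekday 6` advances to the next Saturday; 2001-12-28 is a Friday, so it moves forward to 2001-12-29.
Applying '+99 days' to 2001-12-29: counting 99 days forward gives 2002-04-07.

2002-04-07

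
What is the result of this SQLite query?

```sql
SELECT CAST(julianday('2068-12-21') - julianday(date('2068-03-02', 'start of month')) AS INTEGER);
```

`start of month` rewinds 2068-03-02 to 2068-03-01.
30 days remain in March 2068 after the 1st (31 − 1).
Full months from April 2068 through November 2068 contribute their day counts.
Then 21 days into December 2068.
Total: 30 + 30 + 31 + 30 + 31 + 31 + 30 + 31 + 30 + 21 = 295.

295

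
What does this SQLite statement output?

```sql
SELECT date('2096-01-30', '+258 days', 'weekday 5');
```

2096-10-19

Applying '+258 days' to 2096-01-30: counting 258 days forward gives 2096-10-14.
`weekday 5` advances to the next Friday; 2096-10-14 is a Sunday, so it moves forward to 2096-10-19.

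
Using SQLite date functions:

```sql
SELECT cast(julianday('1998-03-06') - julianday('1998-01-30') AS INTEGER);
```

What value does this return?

1 day remains in January 1998 after the 30th (31 − 30).
February 1998: 28 days.
Then 6 days into March 1998.
Total: 1 + 28 + 6 = 35.

35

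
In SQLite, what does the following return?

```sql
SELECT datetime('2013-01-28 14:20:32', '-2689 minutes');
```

2013-01-26 17:31:32

2689 minutes = 44h 49m; -2689 minutes from 2013-01-28 14:20:32 is 2013-01-26 17:31:32 (crosses midnight).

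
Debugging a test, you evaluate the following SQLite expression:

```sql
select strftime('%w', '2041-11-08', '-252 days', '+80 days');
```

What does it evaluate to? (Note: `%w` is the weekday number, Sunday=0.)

1

First apply '-252 days', '+80 days': 2041-11-08 → 2041-05-20.
2041-05-20 is a Monday; with Sunday=0 that is 1.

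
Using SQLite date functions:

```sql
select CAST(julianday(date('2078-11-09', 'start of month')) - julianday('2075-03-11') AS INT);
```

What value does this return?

`start of month` rewinds 2078-11-09 to 2078-11-01.
20 days remain in March 2075 after the 11th (31 − 11).
Full months from April 2075 through October 2078 contribute their day counts.
Then 1 day into November 2078.
Total: 20 + 30 + 31 + 30 + 31 + 31 + 30 + 31 + 30 + 31 + 31 + 29 + 31 + 30 + 31 + 30 + 31 + 31 + 30 + 31 + 30 + 31 + 31 + 28 + 31 + 30 + 31 + 30 + 31 + 31 + 30 + 31 + 30 + 31 + 31 + 28 + 31 + 30 + 31 + 30 + 31 + 31 + 30 + 31 + 1 = 1331.

1331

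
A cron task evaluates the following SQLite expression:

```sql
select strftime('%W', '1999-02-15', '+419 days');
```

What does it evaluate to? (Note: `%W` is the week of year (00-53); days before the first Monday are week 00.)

14

First apply '+419 days': 1999-02-15 → 2000-04-09.
2000-04-09 is a Sunday. SQLite's %W counts Mondays since the year started; the result is 14.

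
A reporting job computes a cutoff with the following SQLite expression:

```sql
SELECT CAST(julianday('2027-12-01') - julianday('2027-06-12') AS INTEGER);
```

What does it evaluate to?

172

18 days remain in June 2027 after the 12th (30 − 12).
July 2027: 31 days.
August 2027: 31 days.
September 2027: 30 days.
October 2027: 31 days.
November 2027: 30 days.
Then 1 day into December 2027.
Total: 18 + 31 + 31 + 30 + 31 + 30 + 1 = 172.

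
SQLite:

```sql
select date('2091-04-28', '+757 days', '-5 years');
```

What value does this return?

Applying '+757 days' to 2091-04-28: counting 757 days forward gives 2093-05-24.
Adding -5 years to 2093-05-24 gives 2088-05-24.

2088-05-24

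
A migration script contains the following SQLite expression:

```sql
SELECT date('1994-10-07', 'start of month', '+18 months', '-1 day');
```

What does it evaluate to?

`start of month` rewinds 1994-10-07 to 1994-10-01.
Adding +18 months to 1994-10-01 gives 1996-04-01.
Going back 1 day from 1996-04-01 reaches 1996-03-31 (last day of March, 31 days).

1996-03-31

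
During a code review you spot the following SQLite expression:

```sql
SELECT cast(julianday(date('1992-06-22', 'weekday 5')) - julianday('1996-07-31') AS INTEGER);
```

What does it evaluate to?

-1496

`weekday 5` advances to the next Friday; 1992-06-22 is a Monday, so it moves forward to 1992-06-26.
4 days remain in June 1992 after the 26th (30 − 26).
Full months from July 1992 through June 1996 contribute their day counts.
Then 31 days into July 1996.
Total: 4 + 31 + 31 + 30 + 31 + 30 + 31 + 31 + 28 + 31 + 30 + 31 + 30 + 31 + 31 + 30 + 31 + 30 + 31 + 31 + 28 + 31 + 30 + 31 + 30 + 31 + 31 + 30 + 31 + 30 + 31 + 31 + 28 + 31 + 30 + 31 + 30 + 31 + 31 + 30 + 31 + 30 + 31 + 31 + 29 + 31 + 30 + 31 + 30 + 31 = 1496.
The subtraction is earlier − later, so the result is −1496 → -1496.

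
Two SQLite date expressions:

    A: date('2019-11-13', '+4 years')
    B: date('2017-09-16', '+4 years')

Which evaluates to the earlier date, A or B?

A = 2023-11-13.
B = 2021-09-16.
B is earlier.

B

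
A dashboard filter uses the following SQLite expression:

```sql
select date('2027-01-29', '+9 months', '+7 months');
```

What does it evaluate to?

2028-05-29

Adding +9 months to 2027-01-29 gives 2027-10-29.
Adding +7 months to 2027-10-29 gives 2028-05-29.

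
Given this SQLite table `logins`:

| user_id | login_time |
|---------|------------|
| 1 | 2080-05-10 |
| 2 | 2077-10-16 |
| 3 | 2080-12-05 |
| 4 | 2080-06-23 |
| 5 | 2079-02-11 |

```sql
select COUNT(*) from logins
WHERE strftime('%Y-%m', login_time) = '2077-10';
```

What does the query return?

Rows with year-month 2077-10: 2077-10-16 → 1.

1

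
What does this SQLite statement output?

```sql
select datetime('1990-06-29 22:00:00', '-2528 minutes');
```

1990-06-28 03:52:00

2528 minutes = 42h 8m; -2528 minutes from 1990-06-29 22:00:00 is 1990-06-28 03:52:00 (crosses midnight).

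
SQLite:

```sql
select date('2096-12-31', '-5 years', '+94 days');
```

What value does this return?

Adding -5 years to 2096-12-31 gives 2091-12-31.
Applying '+94 days' to 2091-12-31: counting 94 days forward gives 2092-04-03.

2092-04-03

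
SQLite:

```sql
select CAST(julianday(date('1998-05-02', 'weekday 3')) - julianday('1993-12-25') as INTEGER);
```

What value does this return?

1593

`weekday 3` advances to the next Wednesday; 1998-05-02 is a Saturday, so it moves forward to 1998-05-06.
6 days remain in December 1993 after the 25th (31 − 25).
Full months from January 1994 through April 1998 contribute their day counts.
Then 6 days into May 1998.
Total: 6 + 31 + 28 + 31 + 30 + 31 + 30 + 31 + 31 + 30 + 31 + 30 + 31 + 31 + 28 + 31 + 30 + 31 + 30 + 31 + 31 + 30 + 31 + 30 + 31 + 31 + 29 + 31 + 30 + 31 + 30 + 31 + 31 + 30 + 31 + 30 + 31 + 31 + 28 + 31 + 30 + 31 + 30 + 31 + 31 + 30 + 31 + 30 + 31 + 31 + 28 + 31 + 30 + 6 = 1593.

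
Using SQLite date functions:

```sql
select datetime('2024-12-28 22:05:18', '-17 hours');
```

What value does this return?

-17 hours from 2024-12-28 22:05:18 is 2024-12-28 05:05:18.

2024-12-28 05:05:18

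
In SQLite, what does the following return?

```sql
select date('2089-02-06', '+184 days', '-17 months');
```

2088-03-09

Applying '+184 days' to 2089-02-06: counting 184 days forward gives 2089-08-09.
Adding -17 months to 2089-08-09 gives 2088-03-09.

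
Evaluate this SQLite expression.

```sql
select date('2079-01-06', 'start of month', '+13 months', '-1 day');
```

`start of month` rewinds 2079-01-06 to 2079-01-01.
Adding +13 months to 2079-01-01 gives 2080-02-01.
Going back 1 day from 2080-02-01 reaches 2080-01-31 (last day of January, 31 days).

2080-01-31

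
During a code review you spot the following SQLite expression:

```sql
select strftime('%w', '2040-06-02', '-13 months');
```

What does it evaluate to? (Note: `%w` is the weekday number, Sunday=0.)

First apply '-13 months': 2040-06-02 → 2039-05-02.
2039-05-02 is a Monday; with Sunday=0 that is 1.

1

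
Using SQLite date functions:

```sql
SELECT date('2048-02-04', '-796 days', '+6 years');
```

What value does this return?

Applying '-796 days' to 2048-02-04: counting 796 days back gives 2045-11-30.
Adding +6 years to 2045-11-30 gives 2051-11-30.

2051-11-30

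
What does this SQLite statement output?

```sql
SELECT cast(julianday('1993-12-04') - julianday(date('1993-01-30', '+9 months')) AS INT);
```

Adding +9 months to 1993-01-30 gives 1993-10-30.
1 day remains in October 1993 after the 30th (31 − 30).
November 1993: 30 days.
Then 4 days into December 1993.
Total: 1 + 30 + 4 = 35.

35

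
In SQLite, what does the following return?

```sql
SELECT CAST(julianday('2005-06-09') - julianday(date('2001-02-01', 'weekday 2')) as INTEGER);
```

1584

`weekday 2` advances to the next Tuesday; 2001-02-01 is a Thursday, so it moves forward to 2001-02-06.
22 days remain in February 2001 after the 6th (28 − 6).
Full months from March 2001 through May 2005 contribute their day counts.
Then 9 days into June 2005.
Total: 22 + 31 + 30 + 31 + 30 + 31 + 31 + 30 + 31 + 30 + 31 + 31 + 28 + 31 + 30 + 31 + 30 + 31 + 31 + 30 + 31 + 30 + 31 + 31 + 28 + 31 + 30 + 31 + 30 + 31 + 31 + 30 + 31 + 30 + 31 + 31 + 29 + 31 + 30 + 31 + 30 + 31 + 31 + 30 + 31 + 30 + 31 + 31 + 28 + 31 + 30 + 31 + 9 = 1584.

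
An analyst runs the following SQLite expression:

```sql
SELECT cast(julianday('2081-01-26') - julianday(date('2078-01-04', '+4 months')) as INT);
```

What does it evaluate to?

Adding +4 months to 2078-01-04 gives 2078-05-04.
27 days remain in May 2078 after the 4th (31 − 4).
Full months from June 2078 through December 2080 contribute their day counts.
Then 26 days into January 2081.
Total: 27 + 30 + 31 + 31 + 30 + 31 + 30 + 31 + 31 + 28 + 31 + 30 + 31 + 30 + 31 + 31 + 30 + 31 + 30 + 31 + 31 + 29 + 31 + 30 + 31 + 30 + 31 + 31 + 30 + 31 + 30 + 31 + 26 = 998.

998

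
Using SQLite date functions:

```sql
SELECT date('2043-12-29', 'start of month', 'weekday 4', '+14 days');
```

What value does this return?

2043-12-17

`start of month` rewinds 2043-12-29 to 2043-12-01.
`weekday 4` advances to the next Thursday; 2043-12-01 is a Tuesday, so it moves forward to 2043-12-03.
Advancing 14 more days within December lands on 2043-12-17.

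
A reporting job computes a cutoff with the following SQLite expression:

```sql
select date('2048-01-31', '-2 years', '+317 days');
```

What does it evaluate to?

2046-12-14

Adding -2 years to 2048-01-31 gives 2046-01-31.
Applying '+317 days' to 2046-01-31: counting 317 days forward gives 2046-12-14.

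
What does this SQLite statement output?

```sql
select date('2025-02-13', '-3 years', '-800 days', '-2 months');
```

2019-10-06

Adding -3 years to 2025-02-13 gives 2022-02-13.
Applying '-800 days' to 2022-02-13: counting 800 days back gives 2019-12-06.
Adding -2 months to 2019-12-06 gives 2019-10-06.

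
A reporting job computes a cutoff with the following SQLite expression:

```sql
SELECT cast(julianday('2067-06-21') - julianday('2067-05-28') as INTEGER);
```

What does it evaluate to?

3 days remain in May 2067 after the 28th (31 − 28).
Then 21 days into June 2067.
Total: 3 + 21 = 24.

24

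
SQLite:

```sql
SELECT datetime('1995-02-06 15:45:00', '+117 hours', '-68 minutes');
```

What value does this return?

+117 hours from 1995-02-06 15:45:00 is 1995-02-11 12:45:00 (crosses midnight).
68 minutes = 1h 8m; -68 minutes from 1995-02-11 12:45:00 is 1995-02-11 11:37:00.

1995-02-11 11:37:00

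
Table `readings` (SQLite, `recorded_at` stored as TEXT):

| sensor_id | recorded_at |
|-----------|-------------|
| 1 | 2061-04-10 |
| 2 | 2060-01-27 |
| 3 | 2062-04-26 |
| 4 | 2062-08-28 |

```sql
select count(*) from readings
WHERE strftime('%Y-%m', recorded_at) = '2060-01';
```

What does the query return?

Rows with year-month 2060-01: 2060-01-27 → 1.

1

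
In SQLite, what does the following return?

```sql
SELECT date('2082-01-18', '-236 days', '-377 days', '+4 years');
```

2084-05-15

Applying '-236 days' to 2082-01-18: counting 236 days back gives 2081-05-27.
Applying '-377 days' to 2081-05-27: counting 377 days back gives 2080-05-15.
Adding +4 years to 2080-05-15 gives 2084-05-15.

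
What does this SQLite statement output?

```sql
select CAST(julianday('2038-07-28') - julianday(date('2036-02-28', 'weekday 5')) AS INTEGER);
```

`weekday 5` advances to the next Friday; 2036-02-28 is a Thursday, so it moves forward to 2036-02-29.
0 days remain in February 2036 after the 29th (29 − 29).
Full months from March 2036 through June 2038 contribute their day counts.
Then 28 days into July 2038.
Total: 0 + 31 + 30 + 31 + 30 + 31 + 31 + 30 + 31 + 30 + 31 + 31 + 28 + 31 + 30 + 31 + 30 + 31 + 31 + 30 + 31 + 30 + 31 + 31 + 28 + 31 + 30 + 31 + 30 + 28 = 880.

880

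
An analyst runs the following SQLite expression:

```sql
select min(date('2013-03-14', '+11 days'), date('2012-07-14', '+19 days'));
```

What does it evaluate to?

date('2013-03-14', '+11 days') → 2013-03-25.
date('2012-07-14', '+19 days') → 2012-08-02.
Earlier of the two is 2012-08-02.

2012-08-02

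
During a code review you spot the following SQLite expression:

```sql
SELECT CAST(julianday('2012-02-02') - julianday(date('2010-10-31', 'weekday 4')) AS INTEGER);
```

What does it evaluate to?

`weekday 4` advances to the next Thursday; 2010-10-31 is a Sunday, so it moves forward to 2010-11-04.
26 days remain in November 2010 after the 4th (30 − 4).
Full months from December 2010 through January 2012 contribute their day counts.
Then 2 days into February 2012.
Total: 26 + 31 + 31 + 28 + 31 + 30 + 31 + 30 + 31 + 31 + 30 + 31 + 30 + 31 + 31 + 2 = 455.

455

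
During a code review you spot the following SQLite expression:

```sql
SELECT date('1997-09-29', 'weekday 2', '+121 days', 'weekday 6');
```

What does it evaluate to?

`weekday 2` advances to the next Tuesday; 1997-09-29 is a Monday, so it moves forward to 1997-09-30.
Applying '+121 days' to 1997-09-30: counting 121 days forward gives 1998-01-29.
`weekday 6` advances to the next Saturday; 1998-01-29 is a Thursday, so it moves forward to 1998-01-31.

1998-01-31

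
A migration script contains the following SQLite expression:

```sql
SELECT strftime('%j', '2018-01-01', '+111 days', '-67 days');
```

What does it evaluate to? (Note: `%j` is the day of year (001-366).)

045

First apply '+111 days', '-67 days': 2018-01-01 → 2018-02-14.
Day-of-year for 2018-02-14: days since 2018-01-01 inclusive = 45, zero-padded to 045.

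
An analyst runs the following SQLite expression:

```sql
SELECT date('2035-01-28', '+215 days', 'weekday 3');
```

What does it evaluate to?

2035-09-05

Applying '+215 days' to 2035-01-28: counting 215 days forward gives 2035-08-31.
`weekday 3` advances to the next Wednesday; 2035-08-31 is a Friday, so it moves forward to 2035-09-05.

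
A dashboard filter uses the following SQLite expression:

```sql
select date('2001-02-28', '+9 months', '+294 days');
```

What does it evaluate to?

Adding +9 months to 2001-02-28 gives 2001-11-28.
Applying '+294 days' to 2001-11-28: counting 294 days forward gives 2002-09-18.

2002-09-18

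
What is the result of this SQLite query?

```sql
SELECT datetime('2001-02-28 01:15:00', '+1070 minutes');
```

1070 minutes = 17h 50m; +1070 minutes from 2001-02-28 01:15:00 is 2001-02-28 19:05:00.

2001-02-28 19:05:00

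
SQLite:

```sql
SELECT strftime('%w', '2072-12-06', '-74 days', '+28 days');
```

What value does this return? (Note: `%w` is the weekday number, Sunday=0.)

5

First apply '-74 days', '+28 days': 2072-12-06 → 2072-10-21.
2072-10-21 is a Friday; with Sunday=0 that is 5.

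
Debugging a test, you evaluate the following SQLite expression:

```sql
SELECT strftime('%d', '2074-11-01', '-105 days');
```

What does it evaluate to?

First apply '-105 days': 2074-11-01 → 2074-07-19.
`%d` extracts the 2-digit day of month: 19.

19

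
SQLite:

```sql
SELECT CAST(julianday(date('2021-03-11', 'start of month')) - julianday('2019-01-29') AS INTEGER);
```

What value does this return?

`start of month` rewinds 2021-03-11 to 2021-03-01.
2 days remain in January 2019 after the 29th (31 − 29).
Full months from February 2019 through February 2021 contribute their day counts.
Then 1 day into March 2021.
Total: 2 + 28 + 31 + 30 + 31 + 30 + 31 + 31 + 30 + 31 + 30 + 31 + 31 + 29 + 31 + 30 + 31 + 30 + 31 + 31 + 30 + 31 + 30 + 31 + 31 + 28 + 1 = 762.

762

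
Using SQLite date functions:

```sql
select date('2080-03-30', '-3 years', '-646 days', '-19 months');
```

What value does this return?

Adding -3 years to 2080-03-30 gives 2077-03-30.
Applying '-646 days' to 2077-03-30: counting 646 days back gives 2075-06-23.
Adding -19 months to 2075-06-23 gives 2073-11-23.

2073-11-23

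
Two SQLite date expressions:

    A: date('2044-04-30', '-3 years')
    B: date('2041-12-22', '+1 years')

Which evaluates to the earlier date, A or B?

A

A = 2041-04-30.
B = 2042-12-22.
A is earlier.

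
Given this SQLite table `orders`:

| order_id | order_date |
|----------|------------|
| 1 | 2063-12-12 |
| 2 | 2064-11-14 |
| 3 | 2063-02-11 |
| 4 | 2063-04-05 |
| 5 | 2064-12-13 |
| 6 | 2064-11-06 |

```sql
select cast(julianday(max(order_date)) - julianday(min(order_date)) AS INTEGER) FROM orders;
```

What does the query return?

MIN = 2063-02-11, MAX = 2064-12-13.
17 days remain in February 2063 after the 11th (28 − 11).
Full months from March 2063 through November 2064 contribute their day counts.
Then 13 days into December 2064.
Total: 17 + 31 + 30 + 31 + 30 + 31 + 31 + 30 + 31 + 30 + 31 + 31 + 29 + 31 + 30 + 31 + 30 + 31 + 31 + 30 + 31 + 30 + 13 = 671.

671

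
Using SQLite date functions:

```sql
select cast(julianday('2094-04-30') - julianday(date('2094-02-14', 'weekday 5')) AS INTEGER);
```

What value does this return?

70

`weekday 5` advances to the next Friday; 2094-02-14 is a Sunday, so it moves forward to 2094-02-19.
9 days remain in February 2094 after the 19th (28 − 19).
March 2094: 31 days.
Then 30 days into April 2094.
Total: 9 + 31 + 30 = 70.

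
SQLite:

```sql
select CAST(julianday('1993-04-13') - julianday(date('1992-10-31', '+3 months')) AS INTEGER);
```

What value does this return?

Adding +3 months to 1992-10-31 gives 1993-01-31.
0 days remain in January 1993 after the 31st (31 − 31).
February 1993: 28 days.
March 1993: 31 days.
Then 13 days into April 1993.
Total: 0 + 28 + 31 + 13 = 72.

72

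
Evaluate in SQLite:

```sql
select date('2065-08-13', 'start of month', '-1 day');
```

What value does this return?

`start of month` rewinds 2065-08-13 to 2065-08-01.
Going back 1 day from 2065-08-01 reaches 2065-07-31 (last day of July, 31 days).

2065-07-31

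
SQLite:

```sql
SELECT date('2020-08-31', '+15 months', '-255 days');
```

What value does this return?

2021-03-21

Adding +15 months to 2020-08-31 targets 2021-11-31. November 2021 has only 30 days, so SQLite normalizes the 1-day overflow forward to 2021-12-01.
Applying '-255 days' to 2021-12-01: counting 255 days back gives 2021-03-21.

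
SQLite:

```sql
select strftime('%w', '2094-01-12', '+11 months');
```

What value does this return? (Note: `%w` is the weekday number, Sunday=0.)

First apply '+11 months': 2094-01-12 → 2094-12-12.
2094-12-12 is a Sunday; with Sunday=0 that is 0.

0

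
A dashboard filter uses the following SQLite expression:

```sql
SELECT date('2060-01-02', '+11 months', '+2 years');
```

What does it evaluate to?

2062-12-02

Adding +11 months to 2060-01-02 gives 2060-12-02.
Adding +2 years to 2060-12-02 gives 2062-12-02.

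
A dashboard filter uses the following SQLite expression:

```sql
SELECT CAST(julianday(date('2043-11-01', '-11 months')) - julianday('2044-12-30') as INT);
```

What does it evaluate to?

Adding -11 months to 2043-11-01 gives 2042-12-01.
30 days remain in December 2042 after the 1st (31 − 1).
Full months from January 2043 through November 2044 contribute their day counts.
Then 30 days into December 2044.
Total: 30 + 31 + 28 + 31 + 30 + 31 + 30 + 31 + 31 + 30 + 31 + 30 + 31 + 31 + 29 + 31 + 30 + 31 + 30 + 31 + 31 + 30 + 31 + 30 + 30 = 760.
The subtraction is earlier − later, so the result is −760 → -760.

-760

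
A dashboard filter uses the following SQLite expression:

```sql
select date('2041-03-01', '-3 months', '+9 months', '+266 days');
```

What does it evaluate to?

Adding -3 months to 2041-03-01 gives 2040-12-01.
Adding +9 months to 2040-12-01 gives 2041-09-01.
Applying '+266 days' to 2041-09-01: counting 266 days forward gives 2042-05-25.

2042-05-25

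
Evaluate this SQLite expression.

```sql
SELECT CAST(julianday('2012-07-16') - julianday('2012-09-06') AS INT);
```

15 days remain in July 2012 after the 16th (31 − 16).
August 2012: 31 days.
Then 6 days into September 2012.
Total: 15 + 31 + 6 = 52.
The subtraction is earlier − later, so the result is −52 → -52.

-52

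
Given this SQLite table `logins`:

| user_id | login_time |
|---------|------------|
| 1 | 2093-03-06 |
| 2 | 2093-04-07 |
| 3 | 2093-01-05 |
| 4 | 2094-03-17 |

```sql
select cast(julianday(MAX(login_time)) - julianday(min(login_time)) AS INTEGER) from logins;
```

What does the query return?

436

MIN = 2093-01-05, MAX = 2094-03-17.
26 days remain in January 2093 after the 5th (31 − 5).
Full months from February 2093 through February 2094 contribute their day counts.
Then 17 days into March 2094.
Total: 26 + 28 + 31 + 30 + 31 + 30 + 31 + 31 + 30 + 31 + 30 + 31 + 31 + 28 + 17 = 436.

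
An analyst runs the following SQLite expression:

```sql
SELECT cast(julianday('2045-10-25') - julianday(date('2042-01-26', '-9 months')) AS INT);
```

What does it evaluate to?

1643

Adding -9 months to 2042-01-26 gives 2041-04-26.
4 days remain in April 2041 after the 26th (30 − 26).
Full months from May 2041 through September 2045 contribute their day counts.
Then 25 days into October 2045.
Total: 4 + 31 + 30 + 31 + 31 + 30 + 31 + 30 + 31 + 31 + 28 + 31 + 30 + 31 + 30 + 31 + 31 + 30 + 31 + 30 + 31 + 31 + 28 + 31 + 30 + 31 + 30 + 31 + 31 + 30 + 31 + 30 + 31 + 31 + 29 + 31 + 30 + 31 + 30 + 31 + 31 + 30 + 31 + 30 + 31 + 31 + 28 + 31 + 30 + 31 + 30 + 31 + 31 + 30 + 25 = 1643.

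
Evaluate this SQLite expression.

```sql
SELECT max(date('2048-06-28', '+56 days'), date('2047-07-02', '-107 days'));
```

date('2048-06-28', '+56 days') → 2048-08-23.
date('2047-07-02', '-107 days') → 2047-03-17.
Later of the two is 2048-08-23.

2048-08-23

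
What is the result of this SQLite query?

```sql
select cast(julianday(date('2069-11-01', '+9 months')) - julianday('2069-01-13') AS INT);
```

Adding +9 months to 2069-11-01 gives 2070-08-01.
18 days remain in January 2069 after the 13th (31 − 13).
Full months from February 2069 through July 2070 contribute their day counts.
Then 1 day into August 2070.
Total: 18 + 28 + 31 + 30 + 31 + 30 + 31 + 31 + 30 + 31 + 30 + 31 + 31 + 28 + 31 + 30 + 31 + 30 + 31 + 1 = 565.

565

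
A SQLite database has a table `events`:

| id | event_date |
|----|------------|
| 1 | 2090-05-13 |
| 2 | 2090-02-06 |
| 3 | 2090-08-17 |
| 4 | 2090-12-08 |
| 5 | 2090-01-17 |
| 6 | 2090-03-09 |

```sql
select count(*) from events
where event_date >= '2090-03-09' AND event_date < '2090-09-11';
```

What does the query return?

3

Rows in [2090-03-09, 2090-09-11): 2090-05-13, 2090-08-17, 2090-03-09 → 3 rows.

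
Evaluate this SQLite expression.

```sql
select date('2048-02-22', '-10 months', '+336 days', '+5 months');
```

2048-08-23

Adding -10 months to 2048-02-22 gives 2047-04-22.
Applying '+336 days' to 2047-04-22: counting 336 days forward gives 2048-03-23.
Adding +5 months to 2048-03-23 gives 2048-08-23.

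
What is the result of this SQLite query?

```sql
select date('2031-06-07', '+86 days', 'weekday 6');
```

Applying '+86 days' to 2031-06-07: counting 86 days forward gives 2031-09-01.
`weekday 6` advances to the next Saturday; 2031-09-01 is a Monday, so it moves forward to 2031-09-06.

2031-09-06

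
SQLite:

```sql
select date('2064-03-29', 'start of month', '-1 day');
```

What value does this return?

`start of month` rewinds 2064-03-29 to 2064-03-01.
Going back 1 day from 2064-03-01 reaches 2064-02-29 (last day of February, 29 days).

2064-02-29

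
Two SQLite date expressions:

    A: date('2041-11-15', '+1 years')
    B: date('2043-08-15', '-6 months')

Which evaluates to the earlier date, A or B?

A

A = 2042-11-15.
B = 2043-02-15.
A is earlier.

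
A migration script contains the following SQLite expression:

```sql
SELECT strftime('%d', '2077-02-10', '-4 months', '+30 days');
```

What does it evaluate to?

First apply '-4 months', '+30 days': 2077-02-10 → 2076-11-09.
`%d` extracts the 2-digit day of month: 09.

09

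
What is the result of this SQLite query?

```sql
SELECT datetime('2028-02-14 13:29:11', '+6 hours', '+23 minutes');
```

2028-02-14 19:52:11

+6 hours from 2028-02-14 13:29:11 is 2028-02-14 19:29:11.
+23 minutes from 2028-02-14 19:29:11 is 2028-02-14 19:52:11.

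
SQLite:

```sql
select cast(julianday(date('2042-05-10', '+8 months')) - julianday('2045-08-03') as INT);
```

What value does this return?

-936

Adding +8 months to 2042-05-10 gives 2043-01-10.
21 days remain in January 2043 after the 10th (31 − 10).
Full months from February 2043 through July 2045 contribute their day counts.
Then 3 days into August 2045.
Total: 21 + 28 + 31 + 30 + 31 + 30 + 31 + 31 + 30 + 31 + 30 + 31 + 31 + 29 + 31 + 30 + 31 + 30 + 31 + 31 + 30 + 31 + 30 + 31 + 31 + 28 + 31 + 30 + 31 + 30 + 31 + 3 = 936.
The subtraction is earlier − later, so the result is −936 → -936.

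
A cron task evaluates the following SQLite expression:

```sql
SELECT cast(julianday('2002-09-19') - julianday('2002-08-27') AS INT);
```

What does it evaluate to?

4 days remain in August 2002 after the 27th (31 − 27).
Then 19 days into September 2002.
Total: 4 + 19 = 23.

23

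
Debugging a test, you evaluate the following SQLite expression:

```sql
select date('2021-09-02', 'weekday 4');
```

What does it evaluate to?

2021-09-02

`weekday 4` advances to the next Thursday; 2021-09-02 is already a Thursday, so it stays at 2021-09-02.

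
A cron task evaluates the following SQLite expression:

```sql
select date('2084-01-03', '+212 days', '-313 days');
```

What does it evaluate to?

Applying '+212 days' to 2084-01-03: counting 212 days forward gives 2084-08-02.
Applying '-313 days' to 2084-08-02: counting 313 days back gives 2083-09-24.

2083-09-24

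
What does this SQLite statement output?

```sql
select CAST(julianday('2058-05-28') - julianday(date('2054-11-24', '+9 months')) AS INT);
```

1008

Adding +9 months to 2054-11-24 gives 2055-08-24.
7 days remain in August 2055 after the 24th (31 − 24).
Full months from September 2055 through April 2058 contribute their day counts.
Then 28 days into May 2058.
Total: 7 + 30 + 31 + 30 + 31 + 31 + 29 + 31 + 30 + 31 + 30 + 31 + 31 + 30 + 31 + 30 + 31 + 31 + 28 + 31 + 30 + 31 + 30 + 31 + 31 + 30 + 31 + 30 + 31 + 31 + 28 + 31 + 30 + 28 = 1008.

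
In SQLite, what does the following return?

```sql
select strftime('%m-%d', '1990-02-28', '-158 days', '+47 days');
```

11-09

First apply '-158 days', '+47 days': 1990-02-28 → 1989-11-09.
`%m-%d` extracts the month-day: 11-09.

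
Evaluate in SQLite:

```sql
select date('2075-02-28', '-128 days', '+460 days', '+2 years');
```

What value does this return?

Applying '-128 days' to 2075-02-28: counting 128 days back gives 2074-10-23.
Applying '+460 days' to 2074-10-23: counting 460 days forward gives 2076-01-26.
Adding +2 years to 2076-01-26 gives 2078-01-26.

2078-01-26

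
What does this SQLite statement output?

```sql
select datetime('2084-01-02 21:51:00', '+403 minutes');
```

2084-01-03 04:34:00

403 minutes = 6h 43m; +403 minutes from 2084-01-02 21:51:00 is 2084-01-03 04:34:00 (crosses midnight).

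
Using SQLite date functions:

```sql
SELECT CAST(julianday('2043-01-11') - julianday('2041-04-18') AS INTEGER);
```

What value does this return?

12 days remain in April 2041 after the 18th (30 − 18).
Full months from May 2041 through December 2042 contribute their day counts.
Then 11 days into January 2043.
Total: 12 + 31 + 30 + 31 + 31 + 30 + 31 + 30 + 31 + 31 + 28 + 31 + 30 + 31 + 30 + 31 + 31 + 30 + 31 + 30 + 31 + 11 = 633.

633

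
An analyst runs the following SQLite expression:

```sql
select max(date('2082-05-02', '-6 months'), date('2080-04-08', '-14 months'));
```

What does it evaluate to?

2081-11-02

date('2082-05-02', '-6 months') → 2081-11-02.
date('2080-04-08', '-14 months') → 2079-02-08.
Later of the two is 2081-11-02.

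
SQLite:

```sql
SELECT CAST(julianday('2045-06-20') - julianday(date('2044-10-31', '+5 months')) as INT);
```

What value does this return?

Adding +5 months to 2044-10-31 gives 2045-03-31.
0 days remain in March 2045 after the 31st (31 − 31).
April 2045: 30 days.
May 2045: 31 days.
Then 20 days into June 2045.
Total: 0 + 30 + 31 + 20 = 81.

81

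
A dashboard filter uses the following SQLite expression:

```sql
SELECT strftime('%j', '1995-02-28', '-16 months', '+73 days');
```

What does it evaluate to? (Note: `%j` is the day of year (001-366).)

009

First apply '-16 months', '+73 days': 1995-02-28 → 1994-01-09.
Day-of-year for 1994-01-09: days since 1994-01-01 inclusive = 9, zero-padded to 009.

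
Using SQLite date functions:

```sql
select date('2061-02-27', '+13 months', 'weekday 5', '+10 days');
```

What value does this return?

2062-04-10

Adding +13 months to 2061-02-27 gives 2062-03-27.
`weekday 5` advances to the next Friday; 2062-03-27 is a Monday, so it moves forward to 2062-03-31.
March 2062 has 31 days; 0 remain after the 31st, so 1 days reach 2062-04-01.
Advancing 9 more days within April lands on 2062-04-10.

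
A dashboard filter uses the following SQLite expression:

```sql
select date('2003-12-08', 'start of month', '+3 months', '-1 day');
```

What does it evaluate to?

2004-02-29

`start of month` rewinds 2003-12-08 to 2003-12-01.
Adding +3 months to 2003-12-01 gives 2004-03-01.
Going back 1 day from 2004-03-01 reaches 2004-02-29 (last day of February, 29 days).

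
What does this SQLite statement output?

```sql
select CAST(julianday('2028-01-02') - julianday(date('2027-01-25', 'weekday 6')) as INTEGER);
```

`weekday 6` advances to the next Saturday; 2027-01-25 is a Monday, so it moves forward to 2027-01-30.
1 day remains in January 2027 after the 30th (31 − 30).
Full months from February 2027 through December 2027 contribute their day counts.
Then 2 days into January 2028.
Total: 1 + 28 + 31 + 30 + 31 + 30 + 31 + 31 + 30 + 31 + 30 + 31 + 2 = 337.

337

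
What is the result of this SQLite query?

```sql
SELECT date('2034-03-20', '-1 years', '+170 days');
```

Adding -1 year to 2034-03-20 gives 2033-03-20.
Applying '+170 days' to 2033-03-20: counting 170 days forward gives 2033-09-06.

2033-09-06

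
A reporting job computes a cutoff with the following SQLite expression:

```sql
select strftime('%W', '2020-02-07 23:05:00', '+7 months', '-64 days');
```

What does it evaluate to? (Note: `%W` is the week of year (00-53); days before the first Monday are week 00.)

26

First apply '+7 months', '-64 days': 2020-02-07 23:05:00 → 2020-07-05 23:05:00.
2020-07-05 is a Sunday. SQLite's %W counts Mondays since the year started; the result is 26.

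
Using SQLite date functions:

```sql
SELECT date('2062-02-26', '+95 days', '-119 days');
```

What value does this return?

2062-02-02

Applying '+95 days' to 2062-02-26: counting 95 days forward gives 2062-06-01.
Applying '-119 days' to 2062-06-01: counting 119 days back gives 2062-02-02.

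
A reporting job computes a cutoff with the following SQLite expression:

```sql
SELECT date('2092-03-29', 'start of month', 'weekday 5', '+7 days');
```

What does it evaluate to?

2092-03-14

`start of month` rewinds 2092-03-29 to 2092-03-01.
`weekday 5` advances to the next Friday; 2092-03-01 is a Saturday, so it moves forward to 2092-03-07.
Advancing 7 more days within March lands on 2092-03-14.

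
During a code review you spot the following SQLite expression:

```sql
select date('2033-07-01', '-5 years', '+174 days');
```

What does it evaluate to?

2028-12-22

Adding -5 years to 2033-07-01 gives 2028-07-01.
Applying '+174 days' to 2028-07-01: counting 174 days forward gives 2028-12-22.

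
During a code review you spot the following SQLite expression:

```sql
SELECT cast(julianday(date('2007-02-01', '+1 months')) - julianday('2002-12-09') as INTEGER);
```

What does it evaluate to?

Adding +1 month to 2007-02-01 gives 2007-03-01.
22 days remain in December 2002 after the 9th (31 − 9).
Full months from January 2003 through February 2007 contribute their day counts.
Then 1 day into March 2007.
Total: 22 + 31 + 28 + 31 + 30 + 31 + 30 + 31 + 31 + 30 + 31 + 30 + 31 + 31 + 29 + 31 + 30 + 31 + 30 + 31 + 31 + 30 + 31 + 30 + 31 + 31 + 28 + 31 + 30 + 31 + 30 + 31 + 31 + 30 + 31 + 30 + 31 + 31 + 28 + 31 + 30 + 31 + 30 + 31 + 31 + 30 + 31 + 30 + 31 + 31 + 28 + 1 = 1543.

1543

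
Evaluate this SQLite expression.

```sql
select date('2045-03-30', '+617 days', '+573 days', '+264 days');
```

2049-03-23

Applying '+617 days' to 2045-03-30: counting 617 days forward gives 2046-12-07.
Applying '+573 days' to 2046-12-07: counting 573 days forward gives 2048-07-02.
Applying '+264 days' to 2048-07-02: counting 264 days forward gives 2049-03-23.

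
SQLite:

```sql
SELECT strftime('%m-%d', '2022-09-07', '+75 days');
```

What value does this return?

11-21

First apply '+75 days': 2022-09-07 → 2022-11-21.
`%m-%d` extracts the month-day: 11-21.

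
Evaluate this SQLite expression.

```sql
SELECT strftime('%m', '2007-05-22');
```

05

`%m` extracts the 2-digit month (01-12): 05.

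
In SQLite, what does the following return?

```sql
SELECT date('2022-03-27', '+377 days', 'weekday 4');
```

2023-04-13

Applying '+377 days' to 2022-03-27: counting 377 days forward gives 2023-04-08.
`weekday 4` advances to the next Thursday; 2023-04-08 is a Saturday, so it moves forward to 2023-04-13.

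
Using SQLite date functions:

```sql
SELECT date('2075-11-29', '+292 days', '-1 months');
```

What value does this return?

Applying '+292 days' to 2075-11-29: counting 292 days forward gives 2076-09-16.
Adding -1 month to 2076-09-16 gives 2076-08-16.

2076-08-16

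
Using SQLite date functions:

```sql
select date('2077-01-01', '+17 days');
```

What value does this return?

2077-01-18

Advancing 17 more days within January lands on 2077-01-18.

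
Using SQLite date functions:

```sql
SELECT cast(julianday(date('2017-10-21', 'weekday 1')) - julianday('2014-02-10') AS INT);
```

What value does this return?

`weekday 1` advances to the next Monday; 2017-10-21 is a Saturday, so it moves forward to 2017-10-23.
18 days remain in February 2014 after the 10th (28 − 10).
Full months from March 2014 through September 2017 contribute their day counts.
Then 23 days into October 2017.
Total: 18 + 31 + 30 + 31 + 30 + 31 + 31 + 30 + 31 + 30 + 31 + 31 + 28 + 31 + 30 + 31 + 30 + 31 + 31 + 30 + 31 + 30 + 31 + 31 + 29 + 31 + 30 + 31 + 30 + 31 + 31 + 30 + 31 + 30 + 31 + 31 + 28 + 31 + 30 + 31 + 30 + 31 + 31 + 30 + 23 = 1351.

1351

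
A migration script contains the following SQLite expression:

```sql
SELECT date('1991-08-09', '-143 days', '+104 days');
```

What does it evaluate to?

1991-07-01

Applying '-143 days' to 1991-08-09: counting 143 days back gives 1991-03-19.
Applying '+104 days' to 1991-03-19: counting 104 days forward gives 1991-07-01.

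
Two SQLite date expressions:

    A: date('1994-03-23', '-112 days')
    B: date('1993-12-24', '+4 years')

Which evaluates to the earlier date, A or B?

A

A = 1993-12-01.
B = 1997-12-24.
A is earlier.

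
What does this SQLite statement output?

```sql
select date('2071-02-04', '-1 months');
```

Adding -1 month to 2071-02-04 gives 2071-01-04.

2071-01-04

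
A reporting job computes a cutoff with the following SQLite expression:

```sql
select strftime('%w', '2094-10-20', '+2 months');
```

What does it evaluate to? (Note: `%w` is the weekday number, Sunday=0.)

First apply '+2 months': 2094-10-20 → 2094-12-20.
2094-12-20 is a Monday; with Sunday=0 that is 1.

1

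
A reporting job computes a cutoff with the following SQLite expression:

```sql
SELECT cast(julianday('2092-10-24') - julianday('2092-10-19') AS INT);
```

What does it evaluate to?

Both dates are in October 2092: 24 − 19 = 5.

5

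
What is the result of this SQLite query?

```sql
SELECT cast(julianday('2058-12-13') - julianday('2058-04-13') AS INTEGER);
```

17 days remain in April 2058 after the 13th (30 − 13).
Full months from May 2058 through November 2058 contribute their day counts.
Then 13 days into December 2058.
Total: 17 + 31 + 30 + 31 + 31 + 30 + 31 + 30 + 13 = 244.

244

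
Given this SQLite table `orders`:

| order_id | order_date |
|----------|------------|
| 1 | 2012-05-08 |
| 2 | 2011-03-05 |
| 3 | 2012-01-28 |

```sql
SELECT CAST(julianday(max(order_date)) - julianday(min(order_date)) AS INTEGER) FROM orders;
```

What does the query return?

430

MIN = 2011-03-05, MAX = 2012-05-08.
26 days remain in March 2011 after the 5th (31 − 5).
Full months from April 2011 through April 2012 contribute their day counts.
Then 8 days into May 2012.
Total: 26 + 30 + 31 + 30 + 31 + 31 + 30 + 31 + 30 + 31 + 31 + 29 + 31 + 30 + 8 = 430.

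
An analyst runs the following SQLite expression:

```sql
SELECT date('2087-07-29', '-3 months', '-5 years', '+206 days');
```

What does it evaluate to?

Adding -3 months to 2087-07-29 gives 2087-04-29.
Adding -5 years to 2087-04-29 gives 2082-04-29.
Applying '+206 days' to 2082-04-29: counting 206 days forward gives 2082-11-21.

2082-11-21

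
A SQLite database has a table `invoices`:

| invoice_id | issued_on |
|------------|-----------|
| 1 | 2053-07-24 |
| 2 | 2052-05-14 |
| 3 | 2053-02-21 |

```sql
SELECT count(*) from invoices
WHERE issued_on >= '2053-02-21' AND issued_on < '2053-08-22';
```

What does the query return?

2

Rows in [2053-02-21, 2053-08-22): 2053-07-24, 2053-02-21 → 2 rows.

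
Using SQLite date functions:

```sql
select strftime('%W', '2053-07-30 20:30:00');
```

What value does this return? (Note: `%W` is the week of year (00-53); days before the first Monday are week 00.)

30

2053-07-30 is a Wednesday. SQLite's %W counts Mondays since the year started; the result is 30.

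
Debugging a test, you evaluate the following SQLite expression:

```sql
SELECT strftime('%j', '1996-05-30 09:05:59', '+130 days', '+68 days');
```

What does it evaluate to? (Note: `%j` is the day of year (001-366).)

349

First apply '+130 days', '+68 days': 1996-05-30 09:05:59 → 1996-12-14 09:05:59.
Day-of-year for 1996-12-14: days since 1996-01-01 inclusive = 349, zero-padded to 349.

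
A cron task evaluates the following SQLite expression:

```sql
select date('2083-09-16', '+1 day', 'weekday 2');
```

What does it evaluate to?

2083-09-21

Advancing 1 more day within September lands on 2083-09-17.
`weekday 2` advances to the next Tuesday; 2083-09-17 is a Friday, so it moves forward to 2083-09-21.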